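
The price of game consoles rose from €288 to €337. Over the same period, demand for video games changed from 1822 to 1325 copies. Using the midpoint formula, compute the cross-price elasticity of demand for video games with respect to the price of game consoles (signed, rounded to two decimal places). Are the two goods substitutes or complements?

%ΔQ_{video games} = (1325 − 1822)/avg = -497/1573.5 = -0.315856…
%ΔP_{game consoles} = (337 − 288)/avg = 49/312.5 = 0.1568
E_cross = (-497/1573.5) / (49/312.5) = -2.0143…
E_cross < 0 ⇒ the goods are complements.

-2.01; complements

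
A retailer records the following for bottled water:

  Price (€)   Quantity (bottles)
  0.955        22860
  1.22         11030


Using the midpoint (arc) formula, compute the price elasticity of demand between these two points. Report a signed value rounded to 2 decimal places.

%ΔQ = (11030 − 22860) / [(22860 + 11030)/2] = -11830/16945 = -0.698141…
%ΔP = (1.22 − 0.955) / [(0.955 + 1.22)/2] = 0.265/1.0875 = 0.243678…
Arc Ed = %ΔQ / %ΔP = (-11830/16945) / (0.265/1.0875) = -2.8650…

-2.87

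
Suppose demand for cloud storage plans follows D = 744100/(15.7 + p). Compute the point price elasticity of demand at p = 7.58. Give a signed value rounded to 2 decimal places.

dD/dp = −744100/(15.7 + p)² = -1372.98. At p = 7.58, D = 31963.1.
Ed = (dD/dp)·(p/D) = (-1372.98) × (7.58/31963.1) = -0.3256…

-0.33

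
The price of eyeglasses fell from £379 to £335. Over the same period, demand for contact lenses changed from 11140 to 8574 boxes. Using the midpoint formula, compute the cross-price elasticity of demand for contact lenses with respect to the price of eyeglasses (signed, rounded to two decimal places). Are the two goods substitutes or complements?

%ΔQ_{contact lenses} = (8574 − 11140)/avg = -2566/9857 = -0.260322…
%ΔP_{eyeglasses} = (335 − 379)/avg = -44/357 = -0.123249…
E_cross = (-2566/9857) / (-44/357) = 2.1121…
E_cross > 0 ⇒ the goods are substitutes.

2.11; substitutes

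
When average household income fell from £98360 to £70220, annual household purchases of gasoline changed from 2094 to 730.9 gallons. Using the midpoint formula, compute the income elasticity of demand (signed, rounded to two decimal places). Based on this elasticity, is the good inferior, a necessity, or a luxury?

2.89; luxury

%ΔQ = (730.9 − 2094)/[( 2094 + 730.9)/2] = -1363.1/1412.45 = -0.965060…
%ΔIncome = (70220 − 98360)/[( 98360 + 70220)/2] = -28140/84290 = -0.333847…
E_income = (-1363.1/1412.45) / (-28140/84290) = 2.8907…
E_income > 1 ⇒ normal good, luxury.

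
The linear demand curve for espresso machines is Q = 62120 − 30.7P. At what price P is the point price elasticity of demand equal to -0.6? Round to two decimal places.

758.79

Ed = −30.7P/(62120 − 30.7P). Set this equal to -0.6:
30.7P = 0.6·(62120 − 30.7P) ⇒ 30.7P(1 + 0.6) = 0.6·62120
P = 0.6·62120 / (30.7·1.6) = 758.7947…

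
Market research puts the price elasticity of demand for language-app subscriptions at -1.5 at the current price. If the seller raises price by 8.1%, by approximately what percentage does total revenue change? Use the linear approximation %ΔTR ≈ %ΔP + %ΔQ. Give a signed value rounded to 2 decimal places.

%ΔQ ≈ Ed × %ΔP = (-1.5) × (+8.1%) = -12.1500%
%ΔTR ≈ %ΔP + %ΔQ = (+8.1%) + (-12.1500%) = -4.0500%

-4.05%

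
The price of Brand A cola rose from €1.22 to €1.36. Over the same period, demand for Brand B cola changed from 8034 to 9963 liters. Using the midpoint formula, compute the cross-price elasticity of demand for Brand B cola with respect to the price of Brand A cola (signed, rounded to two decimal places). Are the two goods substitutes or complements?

1.98; substitutes

%ΔQ_{Brand B cola} = (9963 − 8034)/avg = 1929/8998.5 = 0.214369…
%ΔP_{Brand A cola} = (1.36 − 1.22)/avg = 0.14/1.29 = 0.108527…
E_cross = (1929/8998.5) / (0.14/1.29) = 1.9752…
E_cross > 0 ⇒ the goods are substitutes.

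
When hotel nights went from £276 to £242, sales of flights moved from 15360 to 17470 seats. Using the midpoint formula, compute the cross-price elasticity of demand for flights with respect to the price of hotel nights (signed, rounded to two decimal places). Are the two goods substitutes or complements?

%ΔQ_{flights} = (17470 − 15360)/avg = 2110/16415 = 0.128540…
%ΔP_{hotel nights} = (242 − 276)/avg = -34/259 = -0.131274…
E_cross = (2110/16415) / (-34/259) = -0.9791…
E_cross < 0 ⇒ the goods are complements.

-0.98; complements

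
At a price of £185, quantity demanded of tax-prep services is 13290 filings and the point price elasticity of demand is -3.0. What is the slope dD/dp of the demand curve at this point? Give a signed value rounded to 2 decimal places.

-215.51

Ed = (dD/dp)·(p/D) ⇒ dD/dp = Ed·D/p = (-3.0)·13290/185 = -215.5135…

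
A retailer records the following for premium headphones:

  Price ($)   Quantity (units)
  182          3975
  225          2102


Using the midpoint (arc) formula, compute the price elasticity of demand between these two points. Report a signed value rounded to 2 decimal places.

-2.92

%ΔQ = (2102 − 3975) / [(3975 + 2102)/2] = -1873/3038.5 = -0.616422…
%ΔP = (225 − 182) / [(182 + 225)/2] = 43/203.5 = 0.211302…
Arc Ed = %ΔQ / %ΔP = (-1873/3038.5) / (43/203.5) = -2.9172…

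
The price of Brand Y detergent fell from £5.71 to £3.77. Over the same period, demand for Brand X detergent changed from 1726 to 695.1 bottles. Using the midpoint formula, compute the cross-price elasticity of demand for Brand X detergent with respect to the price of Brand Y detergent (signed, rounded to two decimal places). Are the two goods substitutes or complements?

2.08; substitutes

%ΔQ_{Brand X detergent} = (695.1 − 1726)/avg = -1030.9/1210.55 = -0.851596…
%ΔP_{Brand Y detergent} = (3.77 − 5.71)/avg = -1.94/4.74 = -0.409282…
E_cross = (-1030.9/1210.55) / (-1.94/4.74) = 2.0807…
E_cross > 0 ⇒ the goods are substitutes.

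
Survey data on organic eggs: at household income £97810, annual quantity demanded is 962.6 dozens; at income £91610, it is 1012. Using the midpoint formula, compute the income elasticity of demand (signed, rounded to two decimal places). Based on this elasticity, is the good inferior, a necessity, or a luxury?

%ΔQ = (1012 − 962.6)/[( 962.6 + 1012)/2] = 49.4/987.3 = 0.050035…
%ΔIncome = (91610 − 97810)/[( 97810 + 91610)/2] = -6200/94710 = -0.065462…
E_income = (49.4/987.3) / (-6200/94710) = -0.7643…
E_income < 0 ⇒ inferior good.

-0.76; inferior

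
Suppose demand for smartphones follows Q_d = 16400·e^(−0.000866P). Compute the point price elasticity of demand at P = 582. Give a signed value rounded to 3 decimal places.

-0.504

dQ_d/dP = −0.000866·Q_d = -8.5797. At P = 582, Q_d = 9907.27.
Ed = (dQ_d/dP)·(P/Q_d) = (-8.5797) × (582/9907.27) = -0.50401…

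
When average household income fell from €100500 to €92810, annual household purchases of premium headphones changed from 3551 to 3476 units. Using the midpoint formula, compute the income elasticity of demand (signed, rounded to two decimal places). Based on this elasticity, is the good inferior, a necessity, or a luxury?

%ΔQ = (3476 − 3551)/[( 3551 + 3476)/2] = -75/3513.5 = -0.021346…
%ΔIncome = (92810 − 100500)/[( 100500 + 92810)/2] = -7690/96655 = -0.079561…
E_income = (-75/3513.5) / (-7690/96655) = 0.2682…
0 < E_income < 1 ⇒ normal good, necessity.

0.27; necessity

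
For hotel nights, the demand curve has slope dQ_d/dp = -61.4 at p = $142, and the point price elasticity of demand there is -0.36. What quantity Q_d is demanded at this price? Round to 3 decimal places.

24218.889

Ed = (dQ_d/dp)·(p/Q_d) ⇒ Q_d = (dQ_d/dp)·p/Ed = (-61.4)·142/(-0.36) = 24218.88888…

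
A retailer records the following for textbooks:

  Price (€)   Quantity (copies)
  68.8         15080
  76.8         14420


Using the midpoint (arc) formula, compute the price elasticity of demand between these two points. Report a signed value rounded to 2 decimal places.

%ΔQ = (14420 − 15080) / [(15080 + 14420)/2] = -660/14750 = -0.044745…
%ΔP = (76.8 − 68.8) / [(68.8 + 76.8)/2] = 8/72.8 = 0.109890…
Arc Ed = %ΔQ / %ΔP = (-660/14750) / (8/72.8) = -0.4071…

-0.41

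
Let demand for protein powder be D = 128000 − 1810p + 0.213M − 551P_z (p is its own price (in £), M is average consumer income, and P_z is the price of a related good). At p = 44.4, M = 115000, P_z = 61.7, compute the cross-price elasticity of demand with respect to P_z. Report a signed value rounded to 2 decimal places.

-0.89

At the given values, D = 128000 − 1810(44.4) + 0.213(115000) − 551(61.7) = 38134.3.
∂D/∂P_z = -551.
E = (-551) × (61.7/38134.3) = -0.8914…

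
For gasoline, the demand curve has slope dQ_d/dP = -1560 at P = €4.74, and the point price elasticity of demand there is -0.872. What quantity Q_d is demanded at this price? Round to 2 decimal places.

Ed = (dQ_d/dP)·(P/Q_d) ⇒ Q_d = (dQ_d/dP)·P/Ed = (-1560)·4.74/(-0.872) = 8479.8165…

8479.82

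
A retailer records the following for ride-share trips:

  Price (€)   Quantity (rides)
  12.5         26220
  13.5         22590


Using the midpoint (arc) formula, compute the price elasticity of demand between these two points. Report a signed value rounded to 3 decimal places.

%ΔQ = (22590 − 26220) / [(26220 + 22590)/2] = -3630/24405 = -0.148740…
%ΔP = (13.5 − 12.5) / [(12.5 + 13.5)/2] = 1/13 = 0.076923…
Arc Ed = %ΔQ / %ΔP = (-3630/24405) / (1/13) = -1.93362…

-1.934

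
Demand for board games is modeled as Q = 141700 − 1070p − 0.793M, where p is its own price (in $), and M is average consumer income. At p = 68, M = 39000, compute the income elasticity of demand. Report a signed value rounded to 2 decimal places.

At the given values, Q = 141700 − 1070(68) − 0.793(39000) = 38013.
∂Q/∂M = -0.793.
E = (-0.793) × (39000/38013) = -0.8135…

-0.81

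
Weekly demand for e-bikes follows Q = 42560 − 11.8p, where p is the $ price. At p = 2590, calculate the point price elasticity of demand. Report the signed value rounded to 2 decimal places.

dQ/dp = −11.8. At p = 2590, Q = 42560 − 11.8(2590) = 11998.
Ed = (dQ/dp)·(p/Q) = −11.8 × (2590/11998) = -2.5472…

-2.55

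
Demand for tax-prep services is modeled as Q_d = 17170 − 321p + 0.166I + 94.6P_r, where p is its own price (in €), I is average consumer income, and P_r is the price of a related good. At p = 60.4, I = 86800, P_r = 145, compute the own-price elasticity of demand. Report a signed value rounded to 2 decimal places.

-0.75

At the given values, Q_d = 17170 − 321(60.4) + 0.166(86800) + 94.6(145) = 25907.4.
∂Q_d/∂p = −321.
E = (-321) × (60.4/25907.4) = -0.7483…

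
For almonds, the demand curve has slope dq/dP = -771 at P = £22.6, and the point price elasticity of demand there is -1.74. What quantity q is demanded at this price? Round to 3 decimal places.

Ed = (dq/dP)·(P/q) ⇒ q = (dq/dP)·P/Ed = (-771)·22.6/(-1.74) = 10014.13793…

10014.138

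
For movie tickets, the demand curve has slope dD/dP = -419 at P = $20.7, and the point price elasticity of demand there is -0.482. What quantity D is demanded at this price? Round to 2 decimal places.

Ed = (dD/dP)·(P/D) ⇒ D = (dD/dP)·P/Ed = (-419)·20.7/(-0.482) = 17994.3983…

17994.40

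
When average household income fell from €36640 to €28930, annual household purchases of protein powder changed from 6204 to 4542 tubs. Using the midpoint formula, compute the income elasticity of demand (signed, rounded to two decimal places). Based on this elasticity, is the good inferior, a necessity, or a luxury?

1.32; luxury

%ΔQ = (4542 − 6204)/[( 6204 + 4542)/2] = -1662/5373 = -0.309324…
%ΔIncome = (28930 − 36640)/[( 36640 + 28930)/2] = -7710/32785 = -0.235168…
E_income = (-1662/5373) / (-7710/32785) = 1.3153…
E_income > 1 ⇒ normal good, luxury.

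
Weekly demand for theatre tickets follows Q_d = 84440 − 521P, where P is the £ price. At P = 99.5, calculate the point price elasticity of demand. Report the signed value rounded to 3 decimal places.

-1.590

dQ_d/dP = −521. At P = 99.5, Q_d = 84440 − 521(99.5) = 32600.5.
Ed = (dQ_d/dP)·(P/Q_d) = −521 × (99.5/32600.5) = -1.59014…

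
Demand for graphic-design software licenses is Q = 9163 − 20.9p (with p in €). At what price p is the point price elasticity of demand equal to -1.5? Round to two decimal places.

263.05

Ed = −20.9p/(9163 − 20.9p). Set this equal to -1.5:
20.9p = 1.5·(9163 − 20.9p) ⇒ 20.9p(1 + 1.5) = 1.5·9163
p = 1.5·9163 / (20.9·2.5) = 263.0526…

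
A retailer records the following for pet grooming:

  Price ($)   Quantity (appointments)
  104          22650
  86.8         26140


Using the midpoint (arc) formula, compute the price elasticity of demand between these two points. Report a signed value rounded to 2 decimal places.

%ΔQ = (26140 − 22650) / [(22650 + 26140)/2] = 3490/24395 = 0.143062…
%ΔP = (86.8 − 104) / [(104 + 86.8)/2] = -17.2/95.4 = -0.180293…
Arc Ed = %ΔQ / %ΔP = (3490/24395) / (-17.2/95.4) = -0.7934…

-0.79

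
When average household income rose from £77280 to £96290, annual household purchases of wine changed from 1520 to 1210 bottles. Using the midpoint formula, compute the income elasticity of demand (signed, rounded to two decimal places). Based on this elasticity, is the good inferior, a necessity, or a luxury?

%ΔQ = (1210 − 1520)/[( 1520 + 1210)/2] = -310/1365 = -0.227106…
%ΔIncome = (96290 − 77280)/[( 77280 + 96290)/2] = 19010/86785 = 0.219047…
E_income = (-310/1365) / (19010/86785) = -1.0367…
E_income < 0 ⇒ inferior good.

-1.04; inferior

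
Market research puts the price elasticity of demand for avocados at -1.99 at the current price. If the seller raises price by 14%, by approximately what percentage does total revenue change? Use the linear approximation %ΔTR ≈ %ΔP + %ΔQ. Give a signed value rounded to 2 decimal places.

%ΔQ ≈ Ed × %ΔP = (-1.99) × (+14%) = -27.8600%
%ΔTR ≈ %ΔP + %ΔQ = (+14%) + (-27.8600%) = -13.8600%

-13.86%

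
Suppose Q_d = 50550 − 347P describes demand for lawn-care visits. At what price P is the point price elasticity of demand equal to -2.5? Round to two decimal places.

104.06

Ed = −347P/(50550 − 347P). Set this equal to -2.5:
347P = 2.5·(50550 − 347P) ⇒ 347P(1 + 2.5) = 2.5·50550
P = 2.5·50550 / (347·3.5) = 104.0551…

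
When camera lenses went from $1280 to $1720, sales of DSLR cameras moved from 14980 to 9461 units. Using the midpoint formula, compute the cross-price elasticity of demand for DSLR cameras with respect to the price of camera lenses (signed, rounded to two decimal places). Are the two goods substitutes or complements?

%ΔQ_{DSLR cameras} = (9461 − 14980)/avg = -5519/12220.5 = -0.451618…
%ΔP_{camera lenses} = (1720 − 1280)/avg = 440/1500 = 0.293333…
E_cross = (-5519/12220.5) / (440/1500) = -1.5396…
E_cross < 0 ⇒ the goods are complements.

-1.54; complements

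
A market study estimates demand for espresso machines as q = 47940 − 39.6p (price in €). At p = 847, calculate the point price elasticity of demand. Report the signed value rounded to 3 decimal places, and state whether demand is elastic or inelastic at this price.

dq/dp = −39.6. At p = 847, q = 47940 − 39.6(847) = 14398.8.
Ed = (dq/dp)·(p/q) = −39.6 × (847/14398.8) = -2.32944…
|Ed| = 2.329 > 1, so demand is elastic.

-2.329; elastic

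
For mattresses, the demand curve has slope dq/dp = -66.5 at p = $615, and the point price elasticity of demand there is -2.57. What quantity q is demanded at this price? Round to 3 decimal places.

Ed = (dq/dp)·(p/q) ⇒ q = (dq/dp)·p/Ed = (-66.5)·615/(-2.57) = 15913.42412…

15913.424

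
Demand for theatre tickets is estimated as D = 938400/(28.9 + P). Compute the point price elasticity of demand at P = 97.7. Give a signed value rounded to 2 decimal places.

-0.77

dD/dP = −938400/(28.9 + P)² = -58.5491. At P = 97.7, D = 7412.32.
Ed = (dD/dP)·(P/D) = (-58.5491) × (97.7/7412.32) = -0.7717…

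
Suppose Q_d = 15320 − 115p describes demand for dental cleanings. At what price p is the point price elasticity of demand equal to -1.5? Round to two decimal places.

Ed = −115p/(15320 − 115p). Set this equal to -1.5:
115p = 1.5·(15320 − 115p) ⇒ 115p(1 + 1.5) = 1.5·15320
p = 1.5·15320 / (115·2.5) = 79.9304…

79.93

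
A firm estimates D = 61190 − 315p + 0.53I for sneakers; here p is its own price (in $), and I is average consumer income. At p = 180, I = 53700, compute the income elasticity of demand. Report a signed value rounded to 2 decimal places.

At the given values, D = 61190 − 315(180) + 0.53(53700) = 32951.
∂D/∂I = 0.53.
E = (0.53) × (53700/32951) = 0.8637…

0.86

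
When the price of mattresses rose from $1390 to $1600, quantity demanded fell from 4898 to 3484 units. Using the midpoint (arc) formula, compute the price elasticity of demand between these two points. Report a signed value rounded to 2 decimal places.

%ΔQ = (3484 − 4898) / [(4898 + 3484)/2] = -1414/4191 = -0.337389…
%ΔP = (1600 − 1390) / [(1390 + 1600)/2] = 210/1495 = 0.140468…
Arc Ed = %ΔQ / %ΔP = (-1414/4191) / (210/1495) = -2.4018…

-2.40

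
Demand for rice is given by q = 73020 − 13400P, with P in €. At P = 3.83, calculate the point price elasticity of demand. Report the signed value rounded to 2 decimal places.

-2.37

dq/dP = −13400. At P = 3.83, q = 73020 − 13400(3.83) = 21698.
Ed = (dq/dP)·(P/q) = −13400 × (3.83/21698) = -2.3652…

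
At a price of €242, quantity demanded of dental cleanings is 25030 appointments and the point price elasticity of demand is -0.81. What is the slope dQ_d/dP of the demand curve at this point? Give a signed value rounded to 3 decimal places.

-83.778

Ed = (dQ_d/dP)·(P/Q_d) ⇒ dQ_d/dP = Ed·Q_d/P = (-0.81)·25030/242 = -83.77809…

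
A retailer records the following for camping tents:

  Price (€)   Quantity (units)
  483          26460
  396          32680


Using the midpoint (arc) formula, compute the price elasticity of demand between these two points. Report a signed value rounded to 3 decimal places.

%ΔQ = (32680 − 26460) / [(26460 + 32680)/2] = 6220/29570 = 0.210348…
%ΔP = (396 − 483) / [(483 + 396)/2] = -87/439.5 = -0.197952…
Arc Ed = %ΔQ / %ΔP = (6220/29570) / (-87/439.5) = -1.06262…

-1.063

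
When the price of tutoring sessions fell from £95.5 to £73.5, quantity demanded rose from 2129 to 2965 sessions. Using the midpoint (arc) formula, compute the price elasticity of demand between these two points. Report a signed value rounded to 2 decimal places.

%ΔQ = (2965 − 2129) / [(2129 + 2965)/2] = 836/2547 = 0.328229…
%ΔP = (73.5 − 95.5) / [(95.5 + 73.5)/2] = -22/84.5 = -0.260355…
Arc Ed = %ΔQ / %ΔP = (836/2547) / (-22/84.5) = -1.2606…

-1.26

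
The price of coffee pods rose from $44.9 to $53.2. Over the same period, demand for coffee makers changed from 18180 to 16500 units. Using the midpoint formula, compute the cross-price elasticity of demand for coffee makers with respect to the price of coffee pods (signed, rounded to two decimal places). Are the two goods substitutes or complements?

%ΔQ_{coffee makers} = (16500 − 18180)/avg = -1680/17340 = -0.096885…
%ΔP_{coffee pods} = (53.2 − 44.9)/avg = 8.3/49.05 = 0.169215…
E_cross = (-1680/17340) / (8.3/49.05) = -0.5725…
E_cross < 0 ⇒ the goods are complements.

-0.57; complements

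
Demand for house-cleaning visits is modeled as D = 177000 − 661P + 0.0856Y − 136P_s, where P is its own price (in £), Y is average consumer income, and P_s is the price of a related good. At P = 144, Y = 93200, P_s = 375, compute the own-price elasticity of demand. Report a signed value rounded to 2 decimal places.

At the given values, D = 177000 − 661(144) + 0.0856(93200) − 136(375) = 38793.92.
∂D/∂P = −661.
E = (-661) × (144/38793.92) = -2.4535…

-2.45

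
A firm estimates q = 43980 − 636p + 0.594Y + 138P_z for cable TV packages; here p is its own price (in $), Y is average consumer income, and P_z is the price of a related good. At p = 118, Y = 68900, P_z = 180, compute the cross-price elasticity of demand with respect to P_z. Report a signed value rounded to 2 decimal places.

0.72

At the given values, q = 43980 − 636(118) + 0.594(68900) + 138(180) = 34698.6.
∂q/∂P_z = 138.
E = (138) × (180/34698.6) = 0.7158…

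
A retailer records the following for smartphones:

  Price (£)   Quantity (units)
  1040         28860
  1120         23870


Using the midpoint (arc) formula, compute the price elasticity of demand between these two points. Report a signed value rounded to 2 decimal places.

%ΔQ = (23870 − 28860) / [(28860 + 23870)/2] = -4990/26365 = -0.189266…
%ΔP = (1120 − 1040) / [(1040 + 1120)/2] = 80/1080 = 0.074074…
Arc Ed = %ΔQ / %ΔP = (-4990/26365) / (80/1080) = -2.5550…

-2.56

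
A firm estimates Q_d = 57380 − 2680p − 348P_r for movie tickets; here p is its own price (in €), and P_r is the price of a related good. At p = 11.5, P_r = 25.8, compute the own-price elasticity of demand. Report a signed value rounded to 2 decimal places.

-1.75

At the given values, Q_d = 57380 − 2680(11.5) − 348(25.8) = 17581.6.
∂Q_d/∂p = −2680.
E = (-2680) × (11.5/17581.6) = -1.7529…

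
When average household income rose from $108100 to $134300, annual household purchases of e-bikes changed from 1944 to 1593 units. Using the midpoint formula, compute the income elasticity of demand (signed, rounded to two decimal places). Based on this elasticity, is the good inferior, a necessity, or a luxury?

-0.92; inferior

%ΔQ = (1593 − 1944)/[( 1944 + 1593)/2] = -351/1768.5 = -0.198473…
%ΔIncome = (134300 − 108100)/[( 108100 + 134300)/2] = 26200/121200 = 0.216171…
E_income = (-351/1768.5) / (26200/121200) = -0.9181…
E_income < 0 ⇒ inferior good.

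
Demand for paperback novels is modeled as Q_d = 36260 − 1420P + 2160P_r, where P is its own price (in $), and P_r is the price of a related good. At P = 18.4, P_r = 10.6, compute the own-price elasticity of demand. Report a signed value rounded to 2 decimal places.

At the given values, Q_d = 36260 − 1420(18.4) + 2160(10.6) = 33028.
∂Q_d/∂P = −1420.
E = (-1420) × (18.4/33028) = -0.7910…

-0.79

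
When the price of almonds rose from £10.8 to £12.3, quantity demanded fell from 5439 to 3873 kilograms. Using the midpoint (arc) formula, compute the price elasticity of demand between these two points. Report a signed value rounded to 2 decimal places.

-2.59

%ΔQ = (3873 − 5439) / [(5439 + 3873)/2] = -1566/4656 = -0.336340…
%ΔP = (12.3 − 10.8) / [(10.8 + 12.3)/2] = 1.5/11.55 = 0.129870…
Arc Ed = %ΔQ / %ΔP = (-1566/4656) / (1.5/11.55) = -2.5898…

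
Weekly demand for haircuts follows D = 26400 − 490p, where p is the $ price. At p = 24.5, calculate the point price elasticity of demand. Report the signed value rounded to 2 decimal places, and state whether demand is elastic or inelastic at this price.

dD/dp = −490. At p = 24.5, D = 26400 − 490(24.5) = 14395.
Ed = (dD/dp)·(p/D) = −490 × (24.5/14395) = -0.8339…
|Ed| = 0.83 < 1, so demand is inelastic.

-0.83; inelastic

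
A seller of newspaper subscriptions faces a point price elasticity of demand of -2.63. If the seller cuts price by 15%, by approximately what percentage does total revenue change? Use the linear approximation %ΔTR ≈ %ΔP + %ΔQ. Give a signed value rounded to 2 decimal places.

%ΔQ ≈ Ed × %ΔP = (-2.63) × (-15%) = +39.4500%
%ΔTR ≈ %ΔP + %ΔQ = (-15%) + (+39.4500%) = +24.4500%

+24.45%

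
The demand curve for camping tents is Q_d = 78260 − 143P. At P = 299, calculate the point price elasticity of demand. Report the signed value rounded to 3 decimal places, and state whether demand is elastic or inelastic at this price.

dQ_d/dP = −143. At P = 299, Q_d = 78260 − 143(299) = 35503.
Ed = (dQ_d/dP)·(P/Q_d) = −143 × (299/35503) = -1.20432…
|Ed| = 1.204 > 1, so demand is elastic.

-1.204; elastic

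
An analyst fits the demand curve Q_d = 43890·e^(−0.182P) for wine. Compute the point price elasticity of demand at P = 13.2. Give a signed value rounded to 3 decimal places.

-2.402

dQ_d/dP = −0.182·Q_d = -722.916. At P = 13.2, Q_d = 3972.07.
Ed = (dQ_d/dP)·(P/Q_d) = (-722.916) × (13.2/3972.07) = -2.4024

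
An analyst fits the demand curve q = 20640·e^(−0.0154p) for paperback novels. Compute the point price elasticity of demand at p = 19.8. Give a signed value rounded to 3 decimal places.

-0.305

dq/dp = −0.0154·q = -234.318. At p = 19.8, q = 15215.4.
Ed = (dq/dp)·(p/q) = (-234.318) × (19.8/15215.4) = -0.30492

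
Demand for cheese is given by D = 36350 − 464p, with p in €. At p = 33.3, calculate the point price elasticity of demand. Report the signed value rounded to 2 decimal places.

dD/dp = −464. At p = 33.3, D = 36350 − 464(33.3) = 20898.8.
Ed = (dD/dp)·(p/D) = −464 × (33.3/20898.8) = -0.7393…

-0.74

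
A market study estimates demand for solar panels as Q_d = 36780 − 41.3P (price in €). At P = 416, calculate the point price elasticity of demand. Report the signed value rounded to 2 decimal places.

dQ_d/dP = −41.3. At P = 416, Q_d = 36780 − 41.3(416) = 19599.2.
Ed = (dQ_d/dP)·(P/Q_d) = −41.3 × (416/19599.2) = -0.8766…

-0.88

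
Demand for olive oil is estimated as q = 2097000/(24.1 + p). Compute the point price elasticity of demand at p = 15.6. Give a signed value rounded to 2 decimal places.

dq/dp = −2097000/(24.1 + p)² = -1330.51. At p = 15.6, q = 52821.2.
Ed = (dq/dp)·(p/q) = (-1330.51) × (15.6/52821.2) = -0.3929…

-0.39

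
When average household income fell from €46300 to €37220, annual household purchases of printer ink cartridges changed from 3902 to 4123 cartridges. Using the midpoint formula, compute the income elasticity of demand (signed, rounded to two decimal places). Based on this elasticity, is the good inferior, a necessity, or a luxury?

%ΔQ = (4123 − 3902)/[( 3902 + 4123)/2] = 221/4012.5 = 0.055077…
%ΔIncome = (37220 − 46300)/[( 46300 + 37220)/2] = -9080/41760 = -0.217432…
E_income = (221/4012.5) / (-9080/41760) = -0.2533…
E_income < 0 ⇒ inferior good.

-0.25; inferior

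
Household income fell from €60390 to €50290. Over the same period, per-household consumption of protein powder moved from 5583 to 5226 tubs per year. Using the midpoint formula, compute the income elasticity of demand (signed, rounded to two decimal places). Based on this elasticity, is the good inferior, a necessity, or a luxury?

%ΔQ = (5226 − 5583)/[( 5583 + 5226)/2] = -357/5404.5 = -0.066056…
%ΔIncome = (50290 − 60390)/[( 60390 + 50290)/2] = -10100/55340 = -0.182508…
E_income = (-357/5404.5) / (-10100/55340) = 0.3619…
0 < E_income < 1 ⇒ normal good, necessity.

0.36; necessity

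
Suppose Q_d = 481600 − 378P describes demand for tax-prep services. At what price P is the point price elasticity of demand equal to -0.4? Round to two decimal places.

364.02

Ed = −378P/(481600 − 378P). Set this equal to -0.4:
378P = 0.4·(481600 − 378P) ⇒ 378P(1 + 0.4) = 0.4·481600
P = 0.4·481600 / (378·1.4) = 364.0211…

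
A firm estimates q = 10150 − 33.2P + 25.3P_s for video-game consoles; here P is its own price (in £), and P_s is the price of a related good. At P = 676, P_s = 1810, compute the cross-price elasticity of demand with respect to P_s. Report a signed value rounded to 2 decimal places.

1.37

At the given values, q = 10150 − 33.2(676) + 25.3(1810) = 33499.8.
∂q/∂P_s = 25.3.
E = (25.3) × (1810/33499.8) = 1.3669…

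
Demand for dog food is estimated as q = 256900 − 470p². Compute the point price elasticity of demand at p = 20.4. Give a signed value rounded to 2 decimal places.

dq/dp = −2·470·p = -19176. At p = 20.4, q = 61304.8.
Ed = (dq/dp)·(p/q) = (-19176) × (20.4/61304.8) = -6.3810…

-6.38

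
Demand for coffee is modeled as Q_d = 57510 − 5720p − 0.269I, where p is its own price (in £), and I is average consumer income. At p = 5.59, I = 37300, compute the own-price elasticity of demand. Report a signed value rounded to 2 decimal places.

-2.06

At the given values, Q_d = 57510 − 5720(5.59) − 0.269(37300) = 15501.5.
∂Q_d/∂p = −5720.
E = (-5720) × (5.59/15501.5) = -2.0626…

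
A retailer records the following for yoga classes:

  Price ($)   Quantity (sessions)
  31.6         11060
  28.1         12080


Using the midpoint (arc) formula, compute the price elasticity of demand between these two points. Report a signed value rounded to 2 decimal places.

%ΔQ = (12080 − 11060) / [(11060 + 12080)/2] = 1020/11570 = 0.088159…
%ΔP = (28.1 − 31.6) / [(31.6 + 28.1)/2] = -3.5/29.85 = -0.117252…
Arc Ed = %ΔQ / %ΔP = (1020/11570) / (-3.5/29.85) = -0.7518…

-0.75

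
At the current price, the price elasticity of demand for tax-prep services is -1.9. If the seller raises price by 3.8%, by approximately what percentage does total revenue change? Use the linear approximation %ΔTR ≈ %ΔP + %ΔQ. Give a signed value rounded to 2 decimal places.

-3.42%

%ΔQ ≈ Ed × %ΔP = (-1.9) × (+3.8%) = -7.2200%
%ΔTR ≈ %ΔP + %ΔQ = (+3.8%) + (-7.2200%) = -3.4200%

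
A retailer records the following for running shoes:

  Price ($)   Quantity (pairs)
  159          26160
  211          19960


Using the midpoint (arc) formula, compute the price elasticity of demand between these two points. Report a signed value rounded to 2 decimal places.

-0.96

%ΔQ = (19960 − 26160) / [(26160 + 19960)/2] = -6200/23060 = -0.268863…
%ΔP = (211 − 159) / [(159 + 211)/2] = 52/185 = 0.281081…
Arc Ed = %ΔQ / %ΔP = (-6200/23060) / (52/185) = -0.9565…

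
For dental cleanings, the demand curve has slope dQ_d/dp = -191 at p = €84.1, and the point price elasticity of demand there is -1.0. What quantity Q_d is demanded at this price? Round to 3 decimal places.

Ed = (dQ_d/dp)·(p/Q_d) ⇒ Q_d = (dQ_d/dp)·p/Ed = (-191)·84.1/(-1.0) = 16063.1

16063.100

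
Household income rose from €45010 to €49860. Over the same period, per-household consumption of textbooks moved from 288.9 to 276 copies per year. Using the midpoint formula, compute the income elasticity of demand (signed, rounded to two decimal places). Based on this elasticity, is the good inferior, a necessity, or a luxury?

%ΔQ = (276 − 288.9)/[( 288.9 + 276)/2] = -12.9/282.45 = -0.045671…
%ΔIncome = (49860 − 45010)/[( 45010 + 49860)/2] = 4850/47435 = 0.102245…
E_income = (-12.9/282.45) / (4850/47435) = -0.4466…
E_income < 0 ⇒ inferior good.

-0.45; inferior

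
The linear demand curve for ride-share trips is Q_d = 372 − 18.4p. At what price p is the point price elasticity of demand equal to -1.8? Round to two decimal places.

Ed = −18.4p/(372 − 18.4p). Set this equal to -1.8:
18.4p = 1.8·(372 − 18.4p) ⇒ 18.4p(1 + 1.8) = 1.8·372
p = 1.8·372 / (18.4·2.8) = 12.9968…

13.00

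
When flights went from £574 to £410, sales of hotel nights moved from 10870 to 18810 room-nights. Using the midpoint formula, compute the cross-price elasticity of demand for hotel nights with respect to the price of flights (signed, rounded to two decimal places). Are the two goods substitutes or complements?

-1.61; complements

%ΔQ_{hotel nights} = (18810 − 10870)/avg = 7940/14840 = 0.535040…
%ΔP_{flights} = (410 − 574)/avg = -164/492 = -0.333333…
E_cross = (7940/14840) / (-164/492) = -1.6051…
E_cross < 0 ⇒ the goods are complements.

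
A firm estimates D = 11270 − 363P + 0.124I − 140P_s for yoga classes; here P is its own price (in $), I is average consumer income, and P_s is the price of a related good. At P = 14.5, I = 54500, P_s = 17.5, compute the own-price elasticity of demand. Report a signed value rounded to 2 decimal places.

-0.51

At the given values, D = 11270 − 363(14.5) + 0.124(54500) − 140(17.5) = 10314.5.
∂D/∂P = −363.
E = (-363) × (14.5/10314.5) = -0.5103…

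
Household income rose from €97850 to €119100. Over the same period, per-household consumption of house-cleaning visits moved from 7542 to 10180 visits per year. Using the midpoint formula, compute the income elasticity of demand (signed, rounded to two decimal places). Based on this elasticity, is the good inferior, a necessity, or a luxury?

1.52; luxury

%ΔQ = (10180 − 7542)/[( 7542 + 10180)/2] = 2638/8861 = 0.297709…
%ΔIncome = (119100 − 97850)/[( 97850 + 119100)/2] = 21250/108475 = 0.195897…
E_income = (2638/8861) / (21250/108475) = 1.5197…
E_income > 1 ⇒ normal good, luxury.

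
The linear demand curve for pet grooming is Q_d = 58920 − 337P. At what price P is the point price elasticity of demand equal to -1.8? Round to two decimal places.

112.40

Ed = −337P/(58920 − 337P). Set this equal to -1.8:
337P = 1.8·(58920 − 337P) ⇒ 337P(1 + 1.8) = 1.8·58920
P = 1.8·58920 / (337·2.8) = 112.3950…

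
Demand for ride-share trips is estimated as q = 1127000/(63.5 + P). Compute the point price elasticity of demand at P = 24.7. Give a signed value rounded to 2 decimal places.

dq/dP = −1127000/(63.5 + P)² = -144.873. At P = 24.7, q = 12777.8.
Ed = (dq/dP)·(P/q) = (-144.873) × (24.7/12777.8) = -0.2800…

-0.28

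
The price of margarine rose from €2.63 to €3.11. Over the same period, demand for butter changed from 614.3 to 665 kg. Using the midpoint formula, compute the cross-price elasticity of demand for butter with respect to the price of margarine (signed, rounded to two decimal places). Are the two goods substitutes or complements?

0.47; substitutes

%ΔQ_{butter} = (665 − 614.3)/avg = 50.7/639.65 = 0.079262…
%ΔP_{margarine} = (3.11 − 2.63)/avg = 0.48/2.87 = 0.167247…
E_cross = (50.7/639.65) / (0.48/2.87) = 0.4739…
E_cross > 0 ⇒ the goods are substitutes.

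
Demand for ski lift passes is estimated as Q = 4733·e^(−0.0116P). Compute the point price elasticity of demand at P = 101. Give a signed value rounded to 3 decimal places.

dQ/dP = −0.0116·Q = -17.0128. At P = 101, Q = 1466.62.
Ed = (dQ/dP)·(P/Q) = (-17.0128) × (101/1466.62) = -1.1716

-1.172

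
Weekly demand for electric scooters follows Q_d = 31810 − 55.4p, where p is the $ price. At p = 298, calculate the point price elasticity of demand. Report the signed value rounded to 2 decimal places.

dQ_d/dp = −55.4. At p = 298, Q_d = 31810 − 55.4(298) = 15300.8.
Ed = (dQ_d/dp)·(p/Q_d) = −55.4 × (298/15300.8) = -1.0789…

-1.08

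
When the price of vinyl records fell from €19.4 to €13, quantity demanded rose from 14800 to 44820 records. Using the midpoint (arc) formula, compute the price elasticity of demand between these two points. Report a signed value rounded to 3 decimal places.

-2.549

%ΔQ = (44820 − 14800) / [(14800 + 44820)/2] = 30020/29810 = 1.007044…
%ΔP = (13 − 19.4) / [(19.4 + 13)/2] = -6.4/16.2 = -0.395061…
Arc Ed = %ΔQ / %ΔP = (30020/29810) / (-6.4/16.2) = -2.54908…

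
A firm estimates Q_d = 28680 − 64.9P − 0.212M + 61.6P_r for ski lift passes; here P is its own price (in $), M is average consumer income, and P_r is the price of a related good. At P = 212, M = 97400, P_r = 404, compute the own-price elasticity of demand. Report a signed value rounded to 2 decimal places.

-0.72

At the given values, Q_d = 28680 − 64.9(212) − 0.212(97400) + 61.6(404) = 19158.8.
∂Q_d/∂P = −64.9.
E = (-64.9) × (212/19158.8) = -0.7181…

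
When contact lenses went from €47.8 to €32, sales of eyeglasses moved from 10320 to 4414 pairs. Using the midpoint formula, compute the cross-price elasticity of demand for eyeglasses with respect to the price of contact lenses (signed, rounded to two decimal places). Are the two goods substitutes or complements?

2.02; substitutes

%ΔQ_{eyeglasses} = (4414 − 10320)/avg = -5906/7367 = -0.801683…
%ΔP_{contact lenses} = (32 − 47.8)/avg = -15.8/39.9 = -0.395989…
E_cross = (-5906/7367) / (-15.8/39.9) = 2.0245…
E_cross > 0 ⇒ the goods are substitutes.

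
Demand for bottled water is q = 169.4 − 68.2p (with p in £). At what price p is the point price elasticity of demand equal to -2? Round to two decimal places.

Ed = −68.2p/(169.4 − 68.2p). Set this equal to -2:
68.2p = 2·(169.4 − 68.2p) ⇒ 68.2p(1 + 2) = 2·169.4
p = 2·169.4 / (68.2·3) = 1.6559…

1.66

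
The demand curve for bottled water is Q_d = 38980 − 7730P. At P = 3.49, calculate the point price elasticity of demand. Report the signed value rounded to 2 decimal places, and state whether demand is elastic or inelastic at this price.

-2.25; elastic

dQ_d/dP = −7730. At P = 3.49, Q_d = 38980 − 7730(3.49) = 12002.3.
Ed = (dQ_d/dP)·(P/Q_d) = −7730 × (3.49/12002.3) = -2.2477…
|Ed| = 2.25 > 1, so demand is elastic.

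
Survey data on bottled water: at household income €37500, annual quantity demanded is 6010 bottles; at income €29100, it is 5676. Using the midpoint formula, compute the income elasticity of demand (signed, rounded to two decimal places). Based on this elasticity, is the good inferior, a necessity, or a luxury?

%ΔQ = (5676 − 6010)/[( 6010 + 5676)/2] = -334/5843 = -0.057162…
%ΔIncome = (29100 − 37500)/[( 37500 + 29100)/2] = -8400/33300 = -0.252252…
E_income = (-334/5843) / (-8400/33300) = 0.2266…
0 < E_income < 1 ⇒ normal good, necessity.

0.23; necessity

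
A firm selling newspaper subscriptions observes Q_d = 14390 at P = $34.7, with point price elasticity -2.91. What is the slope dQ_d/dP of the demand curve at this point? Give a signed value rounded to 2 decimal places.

Ed = (dQ_d/dP)·(P/Q_d) ⇒ dQ_d/dP = Ed·Q_d/P = (-2.91)·14390/34.7 = -1206.7694…

-1206.77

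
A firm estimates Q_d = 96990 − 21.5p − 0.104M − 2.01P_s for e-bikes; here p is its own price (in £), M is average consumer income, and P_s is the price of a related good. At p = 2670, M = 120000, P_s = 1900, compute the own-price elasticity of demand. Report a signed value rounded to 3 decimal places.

-2.465

At the given values, Q_d = 96990 − 21.5(2670) − 0.104(120000) − 2.01(1900) = 23286.
∂Q_d/∂p = −21.5.
E = (-21.5) × (2670/23286) = -2.46521…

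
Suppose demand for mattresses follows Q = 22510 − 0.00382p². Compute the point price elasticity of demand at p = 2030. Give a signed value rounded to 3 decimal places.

dQ/dp = −2·0.00382·p = -15.5092. At p = 2030, Q = 6768.162.
Ed = (dQ/dp)·(p/Q) = (-15.5092) × (2030/6768.162) = -4.65173…

-4.652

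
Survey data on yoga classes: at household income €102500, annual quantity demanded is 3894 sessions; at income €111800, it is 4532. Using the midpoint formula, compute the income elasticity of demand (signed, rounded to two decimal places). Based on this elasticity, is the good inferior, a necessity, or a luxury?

%ΔQ = (4532 − 3894)/[( 3894 + 4532)/2] = 638/4213 = 0.151436…
%ΔIncome = (111800 − 102500)/[( 102500 + 111800)/2] = 9300/107150 = 0.086794…
E_income = (638/4213) / (9300/107150) = 1.7447…
E_income > 1 ⇒ normal good, luxury.

1.74; luxury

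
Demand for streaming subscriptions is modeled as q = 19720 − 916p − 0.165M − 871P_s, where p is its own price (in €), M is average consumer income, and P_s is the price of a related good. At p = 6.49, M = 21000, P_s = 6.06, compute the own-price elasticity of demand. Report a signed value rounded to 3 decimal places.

-1.181

At the given values, q = 19720 − 916(6.49) − 0.165(21000) − 871(6.06) = 5031.9.
∂q/∂p = −916.
E = (-916) × (6.49/5031.9) = -1.18143…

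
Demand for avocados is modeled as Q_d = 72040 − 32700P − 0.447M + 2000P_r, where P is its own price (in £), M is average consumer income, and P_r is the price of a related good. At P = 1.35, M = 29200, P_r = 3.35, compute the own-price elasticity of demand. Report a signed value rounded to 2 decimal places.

At the given values, Q_d = 72040 − 32700(1.35) − 0.447(29200) + 2000(3.35) = 21542.6.
∂Q_d/∂P = −32700.
E = (-32700) × (1.35/21542.6) = -2.0491…

-2.05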